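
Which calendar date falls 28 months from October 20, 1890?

February 20, 1893

Counting forward 28 months from October 20, 1890.
month 10 + 28 = 38, which is month 2 of year 1893 → February 1893.
Day 20 is valid in February, giving February 20, 1893.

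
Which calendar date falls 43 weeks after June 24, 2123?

April 20, 2124

Adding 43 weeks = 301 days from June 24, 2123.
June has 30 days, so 30 − 24 = 6 days remain after June 24, 2123; 301 − 6 = 295 left.
July 2123 has 31 days: 295 − 31 = 264 left.
August 2123 has 31 days: 264 − 31 = 233 left.
September 2123 has 30 days: 233 − 30 = 203 left.
October 2123 has 31 days: 203 − 31 = 172 left.
November 2123 has 30 days: 172 − 30 = 142 left.
December 2123 has 31 days: 142 − 31 = 111 left.
January 2124 has 31 days: 111 − 31 = 80 left.
February 2124 has 29 days (2124 is a leap year): 80 − 29 = 51 left.
March 2124 has 31 days: 51 − 31 = 20 left.
20 days into April 2124 → April 20, 2124.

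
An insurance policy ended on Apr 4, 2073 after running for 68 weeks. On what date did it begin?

December 15, 2071

Going back 68 weeks = 476 days from April 4, 2073.
Going back 4 days from April 4, 2073 reaches the end of the previous month; 476 − 4 = 472 left.
March 2073 has 31 days: 472 − 31 = 441 left.
February 2073 has 28 days (2073 is not a leap year): 441 − 28 = 413 left.
January 2073 has 31 days: 413 − 31 = 382 left.
December 2072 has 31 days: 382 − 31 = 351 left.
November 2072 has 30 days: 351 − 30 = 321 left.
October 2072 has 31 days: 321 − 31 = 290 left.
September 2072 has 30 days: 290 − 30 = 260 left.
August 2072 has 31 days: 260 − 31 = 229 left.
July 2072 has 31 days: 229 − 31 = 198 left.
June 2072 has 30 days: 198 − 30 = 168 left.
May 2072 has 31 days: 168 − 31 = 137 left.
April 2072 has 30 days: 137 − 30 = 107 left.
March 2072 has 31 days: 107 − 31 = 76 left.
February 2072 has 29 days (2072 is a leap year): 76 − 29 = 47 left.
January 2072 has 31 days: 47 − 31 = 16 left.
December 2071 has 31 days; 31 − 16 = 15 → December 15, 2071.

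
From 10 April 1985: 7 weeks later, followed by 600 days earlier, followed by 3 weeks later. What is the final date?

October 28, 1983

Counting forward 7 weeks (= 49 days) from April 10, 1985:
April has 30 days, so 30 − 10 = 20 days remain after April 10, 1985; 49 − 20 = 29 left.
29 days into May 1985 → May 29, 1985.
Going back 600 days from May 29, 1985:
Going back 29 days from May 29, 1985 reaches the end of the previous month; 600 − 29 = 571 left.
April 1985 has 30 days: 571 − 30 = 541 left.
March 1985 has 31 days: 541 − 31 = 510 left.
February 1985 has 28 days (1985 is not a leap year): 510 − 28 = 482 left.
January 1985 has 31 days: 482 − 31 = 451 left.
December 1984 has 31 days: 451 − 31 = 420 left.
November 1984 has 30 days: 420 − 30 = 390 left.
October 1984 has 31 days: 390 − 31 = 359 left.
September 1984 has 30 days: 359 − 30 = 329 left.
August 1984 has 31 days: 329 − 31 = 298 left.
July 1984 has 31 days: 298 − 31 = 267 left.
June 1984 has 30 days: 267 − 30 = 237 left.
May 1984 has 31 days: 237 − 31 = 206 left.
April 1984 has 30 days: 206 − 30 = 176 left.
March 1984 has 31 days: 176 − 31 = 145 left.
February 1984 has 29 days (1984 is a leap year): 145 − 29 = 116 left.
January 1984 has 31 days: 116 − 31 = 85 left.
December 1983 has 31 days: 85 − 31 = 54 left.
November 1983 has 30 days: 54 − 30 = 24 left.
October 1983 has 31 days; 31 − 24 = 7 → October 7, 1983.
Advancing 3 weeks (= 21 days) from October 7, 1983:
October has 31 days; 7 + 21 = 28, still in October.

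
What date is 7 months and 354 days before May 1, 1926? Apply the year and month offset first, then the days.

October 12, 1924

Counting back 7 months and 354 days from May 1, 1926: first the month/year part, then the days.
month 5 − 7 = -2, which is month 10 of year 1925 → October 1925.
Day 1 is valid in October, giving October 1, 1925.
Now subtract 354 days from October 1, 1925.
Going back 1 day from October 1, 1925 reaches the end of the previous month; 354 − 1 = 353 left.
September 1925 has 30 days: 353 − 30 = 323 left.
August 1925 has 31 days: 323 − 31 = 292 left.
July 1925 has 31 days: 292 − 31 = 261 left.
June 1925 has 30 days: 261 − 30 = 231 left.
May 1925 has 31 days: 231 − 31 = 200 left.
April 1925 has 30 days: 200 − 30 = 170 left.
March 1925 has 31 days: 170 − 31 = 139 left.
February 1925 has 28 days (1925 is not a leap year): 139 − 28 = 111 left.
January 1925 has 31 days: 111 − 31 = 80 left.
December 1924 has 31 days: 80 − 31 = 49 left.
November 1924 has 30 days: 49 − 30 = 19 left.
October 1924 has 31 days; 31 − 19 = 12 → October 12, 1924.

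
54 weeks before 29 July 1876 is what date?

July 17, 1875

Counting back 54 weeks = 378 days from July 29, 1876.
Going back 29 days from July 29, 1876 reaches the end of the previous month; 378 − 29 = 349 left.
June 1876 has 30 days: 349 − 30 = 319 left.
May 1876 has 31 days: 319 − 31 = 288 left.
April 1876 has 30 days: 288 − 30 = 258 left.
March 1876 has 31 days: 258 − 31 = 227 left.
February 1876 has 29 days (1876 is a leap year): 227 − 29 = 198 left.
January 1876 has 31 days: 198 − 31 = 167 left.
December 1875 has 31 days: 167 − 31 = 136 left.
November 1875 has 30 days: 136 − 30 = 106 left.
October 1875 has 31 days: 106 − 31 = 75 left.
September 1875 has 30 days: 75 − 30 = 45 left.
August 1875 has 31 days: 45 − 31 = 14 left.
July 1875 has 31 days; 31 − 14 = 17 → July 17, 1875.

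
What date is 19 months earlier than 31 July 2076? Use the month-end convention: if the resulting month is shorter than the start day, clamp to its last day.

December 31, 2074

Going back 19 months from July 31, 2076.
month 7 − 19 = -12, which is month 12 of year 2074 → December 2074.
Day 31 is valid in December, giving December 31, 2074.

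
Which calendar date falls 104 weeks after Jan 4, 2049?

Advancing 104 weeks = 728 days from January 4, 2049.
January has 31 days, so 31 − 4 = 27 days remain after January 4, 2049; 728 − 27 = 701 left.
February 2049 has 28 days (2049 is not a leap year): 701 − 28 = 673 left.
March 2049 has 31 days: 673 − 31 = 642 left.
April 2049 has 30 days: 642 − 30 = 612 left.
May 2049 has 31 days: 612 − 31 = 581 left.
June 2049 has 30 days: 581 − 30 = 551 left.
July 2049 has 31 days: 551 − 31 = 520 left.
August 2049 has 31 days: 520 − 31 = 489 left.
September 2049 has 30 days: 489 − 30 = 459 left.
October 2049 has 31 days: 459 − 31 = 428 left.
November 2049 has 30 days: 428 − 30 = 398 left.
December 2049 has 31 days: 398 − 31 = 367 left.
January 2050 has 31 days: 367 − 31 = 336 left.
February 2050 has 28 days (2050 is not a leap year): 336 − 28 = 308 left.
March 2050 has 31 days: 308 − 31 = 277 left.
April 2050 has 30 days: 277 − 30 = 247 left.
May 2050 has 31 days: 247 − 31 = 216 left.
June 2050 has 30 days: 216 − 30 = 186 left.
July 2050 has 31 days: 186 − 31 = 155 left.
August 2050 has 31 days: 155 − 31 = 124 left.
September 2050 has 30 days: 124 − 30 = 94 left.
October 2050 has 31 days: 94 − 31 = 63 left.
November 2050 has 30 days: 63 − 30 = 33 left.
December 2050 has 31 days: 33 − 31 = 2 left.
2 days into January 2051 → January 2, 2051.

January 2, 2051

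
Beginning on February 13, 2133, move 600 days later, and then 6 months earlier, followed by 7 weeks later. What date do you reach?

Counting forward 600 days from February 13, 2133:
February has 28 days, so 28 − 13 = 15 days remain after February 13, 2133; 600 − 15 = 585 left.
March 2133 has 31 days: 585 − 31 = 554 left.
April 2133 has 30 days: 554 − 30 = 524 left.
May 2133 has 31 days: 524 − 31 = 493 left.
June 2133 has 30 days: 493 − 30 = 463 left.
July 2133 has 31 days: 463 − 31 = 432 left.
August 2133 has 31 days: 432 − 31 = 401 left.
September 2133 has 30 days: 401 − 30 = 371 left.
October 2133 has 31 days: 371 − 31 = 340 left.
November 2133 has 30 days: 340 − 30 = 310 left.
December 2133 has 31 days: 310 − 31 = 279 left.
January 2134 has 31 days: 279 − 31 = 248 left.
February 2134 has 28 days (2134 is not a leap year): 248 − 28 = 220 left.
March 2134 has 31 days: 220 − 31 = 189 left.
April 2134 has 30 days: 189 − 30 = 159 left.
May 2134 has 31 days: 159 − 31 = 128 left.
June 2134 has 30 days: 128 − 30 = 98 left.
July 2134 has 31 days: 98 − 31 = 67 left.
August 2134 has 31 days: 67 − 31 = 36 left.
September 2134 has 30 days: 36 − 30 = 6 left.
6 days into October 2134 → October 6, 2134.
Subtracting 6 months from October 6, 2134:
month 10 − 6 = 4 → April 2134.
Day 6 is valid in April, giving April 6, 2134.
Adding 7 weeks (= 49 days) from April 6, 2134:
April has 30 days, so 30 − 6 = 24 days remain after April 6, 2134; 49 − 24 = 25 left.
25 days into May 2134 → May 25, 2134.

May 25, 2134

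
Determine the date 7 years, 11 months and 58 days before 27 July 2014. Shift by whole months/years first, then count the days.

Counting back 7 years, 11 months and 58 days from July 27, 2014: first the month/year part, then the days.
-7 years → 2007; month 7 − 11 = -4, which is month 8 of year 2006 → August 2006.
Day 27 is valid in August, giving August 27, 2006.
Now subtract 58 days from August 27, 2006.
Going back 27 days from August 27, 2006 reaches the end of the previous month; 58 − 27 = 31 left.
July 2006 has 31 days: 31 − 31 = 0 left.
June 2006 has 30 days; 30 − 0 = 30 → June 30, 2006.

June 30, 2006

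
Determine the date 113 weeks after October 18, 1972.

Adding 113 weeks = 791 days from October 18, 1972.
October has 31 days, so 31 − 18 = 13 days remain after October 18, 1972; 791 − 13 = 778 left.
November 1972 has 30 days: 778 − 30 = 748 left.
December 1972 has 31 days: 748 − 31 = 717 left.
January 1973 has 31 days: 717 − 31 = 686 left.
February 1973 has 28 days (1973 is not a leap year): 686 − 28 = 658 left.
March 1973 has 31 days: 658 − 31 = 627 left.
April 1973 has 30 days: 627 − 30 = 597 left.
May 1973 has 31 days: 597 − 31 = 566 left.
June 1973 has 30 days: 566 − 30 = 536 left.
July 1973 has 31 days: 536 − 31 = 505 left.
August 1973 has 31 days: 505 − 31 = 474 left.
September 1973 has 30 days: 474 − 30 = 444 left.
October 1973 has 31 days: 444 − 31 = 413 left.
November 1973 has 30 days: 413 − 30 = 383 left.
December 1973 has 31 days: 383 − 31 = 352 left.
January 1974 has 31 days: 352 − 31 = 321 left.
February 1974 has 28 days (1974 is not a leap year): 321 − 28 = 293 left.
March 1974 has 31 days: 293 − 31 = 262 left.
April 1974 has 30 days: 262 − 30 = 232 left.
May 1974 has 31 days: 232 − 31 = 201 left.
June 1974 has 30 days: 201 − 30 = 171 left.
July 1974 has 31 days: 171 − 31 = 140 left.
August 1974 has 31 days: 140 − 31 = 109 left.
September 1974 has 30 days: 109 − 30 = 79 left.
October 1974 has 31 days: 79 − 31 = 48 left.
November 1974 has 30 days: 48 − 30 = 18 left.
18 days into December 1974 → December 18, 1974.

December 18, 1974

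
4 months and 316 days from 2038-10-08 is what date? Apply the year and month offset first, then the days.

December 21, 2039

Counting forward 4 months and 316 days from October 8, 2038: first the month/year part, then the days.
month 10 + 4 = 14, which is month 2 of year 2039 → February 2039.
Day 8 is valid in February, giving February 8, 2039.
Now add 316 days from February 8, 2039.
February has 28 days, so 28 − 8 = 20 days remain after February 8, 2039; 316 − 20 = 296 left.
March 2039 has 31 days: 296 − 31 = 265 left.
April 2039 has 30 days: 265 − 30 = 235 left.
May 2039 has 31 days: 235 − 31 = 204 left.
June 2039 has 30 days: 204 − 30 = 174 left.
July 2039 has 31 days: 174 − 31 = 143 left.
August 2039 has 31 days: 143 − 31 = 112 left.
September 2039 has 30 days: 112 − 30 = 82 left.
October 2039 has 31 days: 82 − 31 = 51 left.
November 2039 has 30 days: 51 − 30 = 21 left.
21 days into December 2039 → December 21, 2039.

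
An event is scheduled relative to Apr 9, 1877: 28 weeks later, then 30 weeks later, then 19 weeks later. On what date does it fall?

Adding 28 weeks (= 196 days) from April 9, 1877:
April has 30 days, so 30 − 9 = 21 days remain after April 9, 1877; 196 − 21 = 175 left.
May 1877 has 31 days: 175 − 31 = 144 left.
June 1877 has 30 days: 144 − 30 = 114 left.
July 1877 has 31 days: 114 − 31 = 83 left.
August 1877 has 31 days: 83 − 31 = 52 left.
September 1877 has 30 days: 52 − 30 = 22 left.
22 days into October 1877 → October 22, 1877.
Advancing 30 weeks (= 210 days) from October 22, 1877:
October has 31 days, so 31 − 22 = 9 days remain after October 22, 1877; 210 − 9 = 201 left.
November 1877 has 30 days: 201 − 30 = 171 left.
December 1877 has 31 days: 171 − 31 = 140 left.
January 1878 has 31 days: 140 − 31 = 109 left.
February 1878 has 28 days (1878 is not a leap year): 109 − 28 = 81 left.
March 1878 has 31 days: 81 − 31 = 50 left.
April 1878 has 30 days: 50 − 30 = 20 left.
20 days into May 1878 → May 20, 1878.
Advancing 19 weeks (= 133 days) from May 20, 1878:
May has 31 days, so 31 − 20 = 11 days remain after May 20, 1878; 133 − 11 = 122 left.
June 1878 has 30 days: 122 − 30 = 92 left.
July 1878 has 31 days: 92 − 31 = 61 left.
August 1878 has 31 days: 61 − 31 = 30 left.
30 days into September 1878 → September 30, 1878.

September 30, 1878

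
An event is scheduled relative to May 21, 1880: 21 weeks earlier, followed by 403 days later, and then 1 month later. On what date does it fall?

March 1, 1881

Counting back 21 weeks (= 147 days) from May 21, 1880:
Going back 21 days from May 21, 1880 reaches the end of the previous month; 147 − 21 = 126 left.
April 1880 has 30 days: 126 − 30 = 96 left.
March 1880 has 31 days: 96 − 31 = 65 left.
February 1880 has 29 days (1880 is a leap year): 65 − 29 = 36 left.
January 1880 has 31 days: 36 − 31 = 5 left.
December 1879 has 31 days; 31 − 5 = 26 → December 26, 1879.
Advancing 403 days from December 26, 1879:
December has 31 days, so 31 − 26 = 5 days remain after December 26, 1879; 403 − 5 = 398 left.
January 1880 has 31 days: 398 − 31 = 367 left.
February 1880 has 29 days (1880 is a leap year): 367 − 29 = 338 left.
March 1880 has 31 days: 338 − 31 = 307 left.
April 1880 has 30 days: 307 − 30 = 277 left.
May 1880 has 31 days: 277 − 31 = 246 left.
June 1880 has 30 days: 246 − 30 = 216 left.
July 1880 has 31 days: 216 − 31 = 185 left.
August 1880 has 31 days: 185 − 31 = 154 left.
September 1880 has 30 days: 154 − 30 = 124 left.
October 1880 has 31 days: 124 − 31 = 93 left.
November 1880 has 30 days: 93 − 30 = 63 left.
December 1880 has 31 days: 63 − 31 = 32 left.
January 1881 has 31 days: 32 − 31 = 1 left.
1 day into February 1881 → February 1, 1881.
Counting forward 1 month from February 1, 1881:
month 2 + 1 = 3 → March 1881.
Day 1 is valid in March, giving March 1, 1881.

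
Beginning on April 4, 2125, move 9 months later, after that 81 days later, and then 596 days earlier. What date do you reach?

August 7, 2124

Counting forward 9 months from April 4, 2125:
month 4 + 9 = 13, which is month 1 of year 2126 → January 2126.
Day 4 is valid in January, giving January 4, 2126.
Advancing 81 days from January 4, 2126:
January has 31 days, so 31 − 4 = 27 days remain after January 4, 2126; 81 − 27 = 54 left.
February 2126 has 28 days (2126 is not a leap year): 54 − 28 = 26 left.
26 days into March 2126 → March 26, 2126.
Going back 596 days from March 26, 2126:
Going back 26 days from March 26, 2126 reaches the end of the previous month; 596 − 26 = 570 left.
February 2126 has 28 days (2126 is not a leap year): 570 − 28 = 542 left.
January 2126 has 31 days: 542 − 31 = 511 left.
December 2125 has 31 days: 511 − 31 = 480 left.
November 2125 has 30 days: 480 − 30 = 450 left.
October 2125 has 31 days: 450 − 31 = 419 left.
September 2125 has 30 days: 419 − 30 = 389 left.
August 2125 has 31 days: 389 − 31 = 358 left.
July 2125 has 31 days: 358 − 31 = 327 left.
June 2125 has 30 days: 327 − 30 = 297 left.
May 2125 has 31 days: 297 − 31 = 266 left.
April 2125 has 30 days: 266 − 30 = 236 left.
March 2125 has 31 days: 236 − 31 = 205 left.
February 2125 has 28 days (2125 is not a leap year): 205 − 28 = 177 left.
January 2125 has 31 days: 177 − 31 = 146 left.
December 2124 has 31 days: 146 − 31 = 115 left.
November 2124 has 30 days: 115 − 30 = 85 left.
October 2124 has 31 days: 85 − 31 = 54 left.
September 2124 has 30 days: 54 − 30 = 24 left.
August 2124 has 31 days; 31 − 24 = 7 → August 7, 2124.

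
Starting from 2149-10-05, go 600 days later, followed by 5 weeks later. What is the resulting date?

July 2, 2151

Adding 600 days from October 5, 2149:
October has 31 days, so 31 − 5 = 26 days remain after October 5, 2149; 600 − 26 = 574 left.
November 2149 has 30 days: 574 − 30 = 544 left.
December 2149 has 31 days: 544 − 31 = 513 left.
January 2150 has 31 days: 513 − 31 = 482 left.
February 2150 has 28 days (2150 is not a leap year): 482 − 28 = 454 left.
March 2150 has 31 days: 454 − 31 = 423 left.
April 2150 has 30 days: 423 − 30 = 393 left.
May 2150 has 31 days: 393 − 31 = 362 left.
June 2150 has 30 days: 362 − 30 = 332 left.
July 2150 has 31 days: 332 − 31 = 301 left.
August 2150 has 31 days: 301 − 31 = 270 left.
September 2150 has 30 days: 270 − 30 = 240 left.
October 2150 has 31 days: 240 − 31 = 209 left.
November 2150 has 30 days: 209 − 30 = 179 left.
December 2150 has 31 days: 179 − 31 = 148 left.
January 2151 has 31 days: 148 − 31 = 117 left.
February 2151 has 28 days (2151 is not a leap year): 117 − 28 = 89 left.
March 2151 has 31 days: 89 − 31 = 58 left.
April 2151 has 30 days: 58 − 30 = 28 left.
28 days into May 2151 → May 28, 2151.
Advancing 5 weeks (= 35 days) from May 28, 2151:
May has 31 days, so 31 − 28 = 3 days remain after May 28, 2151; 35 − 3 = 32 left.
June 2151 has 30 days: 32 − 30 = 2 left.
2 days into July 2151 → July 2, 2151.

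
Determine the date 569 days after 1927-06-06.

Advancing 569 days from June 6, 1927.
June has 30 days, so 30 − 6 = 24 days remain after June 6, 1927; 569 − 24 = 545 left.
July 1927 has 31 days: 545 − 31 = 514 left.
August 1927 has 31 days: 514 − 31 = 483 left.
September 1927 has 30 days: 483 − 30 = 453 left.
October 1927 has 31 days: 453 − 31 = 422 left.
November 1927 has 30 days: 422 − 30 = 392 left.
December 1927 has 31 days: 392 − 31 = 361 left.
January 1928 has 31 days: 361 − 31 = 330 left.
February 1928 has 29 days (1928 is a leap year): 330 − 29 = 301 left.
March 1928 has 31 days: 301 − 31 = 270 left.
April 1928 has 30 days: 270 − 30 = 240 left.
May 1928 has 31 days: 240 − 31 = 209 left.
June 1928 has 30 days: 209 − 30 = 179 left.
July 1928 has 31 days: 179 − 31 = 148 left.
August 1928 has 31 days: 148 − 31 = 117 left.
September 1928 has 30 days: 117 − 30 = 87 left.
October 1928 has 31 days: 87 − 31 = 56 left.
November 1928 has 30 days: 56 − 30 = 26 left.
26 days into December 1928 → December 26, 1928.

December 26, 1928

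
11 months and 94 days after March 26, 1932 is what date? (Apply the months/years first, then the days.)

Advancing 11 months and 94 days from March 26, 1932: first the month/year part, then the days.
month 3 + 11 = 14, which is month 2 of year 1933 → February 1933.
Day 26 is valid in February, giving February 26, 1933.
Now add 94 days from February 26, 1933.
February has 28 days, so 28 − 26 = 2 days remain after February 26, 1933; 94 − 2 = 92 left.
March 1933 has 31 days: 92 − 31 = 61 left.
April 1933 has 30 days: 61 − 30 = 31 left.
31 days into May 1933 → May 31, 1933.

May 31, 1933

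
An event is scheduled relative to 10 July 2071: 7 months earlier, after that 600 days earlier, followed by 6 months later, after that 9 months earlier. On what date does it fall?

January 19, 2069

Going back 7 months from July 10, 2071:
month 7 − 7 = 0, which is month 12 of year 2070 → December 2070.
Day 10 is valid in December, giving December 10, 2070.
Going back 600 days from December 10, 2070:
Going back 10 days from December 10, 2070 reaches the end of the previous month; 600 − 10 = 590 left.
November 2070 has 30 days: 590 − 30 = 560 left.
October 2070 has 31 days: 560 − 31 = 529 left.
September 2070 has 30 days: 529 − 30 = 499 left.
August 2070 has 31 days: 499 − 31 = 468 left.
July 2070 has 31 days: 468 − 31 = 437 left.
June 2070 has 30 days: 437 − 30 = 407 left.
May 2070 has 31 days: 407 − 31 = 376 left.
April 2070 has 30 days: 376 − 30 = 346 left.
March 2070 has 31 days: 346 − 31 = 315 left.
February 2070 has 28 days (2070 is not a leap year): 315 − 28 = 287 left.
January 2070 has 31 days: 287 − 31 = 256 left.
December 2069 has 31 days: 256 − 31 = 225 left.
November 2069 has 30 days: 225 − 30 = 195 left.
October 2069 has 31 days: 195 − 31 = 164 left.
September 2069 has 30 days: 164 − 30 = 134 left.
August 2069 has 31 days: 134 − 31 = 103 left.
July 2069 has 31 days: 103 − 31 = 72 left.
June 2069 has 30 days: 72 − 30 = 42 left.
May 2069 has 31 days: 42 − 31 = 11 left.
April 2069 has 30 days; 30 − 11 = 19 → April 19, 2069.
Adding 6 months from April 19, 2069:
month 4 + 6 = 10 → October 2069.
Day 19 is valid in October, giving October 19, 2069.
Subtracting 9 months from October 19, 2069:
month 10 − 9 = 1 → January 2069.
Day 19 is valid in January, giving January 19, 2069.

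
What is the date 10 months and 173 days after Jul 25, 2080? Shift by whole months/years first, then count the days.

Adding 10 months and 173 days from July 25, 2080: first the month/year part, then the days.
month 7 + 10 = 17, which is month 5 of year 2081 → May 2081.
Day 25 is valid in May, giving May 25, 2081.
Now add 173 days from May 25, 2081.
May has 31 days, so 31 − 25 = 6 days remain after May 25, 2081; 173 − 6 = 167 left.
June 2081 has 30 days: 167 − 30 = 137 left.
July 2081 has 31 days: 137 − 31 = 106 left.
August 2081 has 31 days: 106 − 31 = 75 left.
September 2081 has 30 days: 75 − 30 = 45 left.
October 2081 has 31 days: 45 − 31 = 14 left.
14 days into November 2081 → November 14, 2081.

November 14, 2081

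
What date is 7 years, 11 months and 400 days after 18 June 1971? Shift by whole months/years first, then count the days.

June 21, 1980

Advancing 7 years, 11 months and 400 days from June 18, 1971: first the month/year part, then the days.
+7 years → 1978; month 6 + 11 = 17, which is month 5 of year 1979 → May 1979.
Day 18 is valid in May, giving May 18, 1979.
Now add 400 days from May 18, 1979.
May has 31 days, so 31 − 18 = 13 days remain after May 18, 1979; 400 − 13 = 387 left.
June 1979 has 30 days: 387 − 30 = 357 left.
July 1979 has 31 days: 357 − 31 = 326 left.
August 1979 has 31 days: 326 − 31 = 295 left.
September 1979 has 30 days: 295 − 30 = 265 left.
October 1979 has 31 days: 265 − 31 = 234 left.
November 1979 has 30 days: 234 − 30 = 204 left.
December 1979 has 31 days: 204 − 31 = 173 left.
January 1980 has 31 days: 173 − 31 = 142 left.
February 1980 has 29 days (1980 is a leap year): 142 − 29 = 113 left.
March 1980 has 31 days: 113 − 31 = 82 left.
April 1980 has 30 days: 82 − 30 = 52 left.
May 1980 has 31 days: 52 − 31 = 21 left.
21 days into June 1980 → June 21, 1980.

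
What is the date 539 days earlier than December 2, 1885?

Going back 539 days from December 2, 1885.
Going back 2 days from December 2, 1885 reaches the end of the previous month; 539 − 2 = 537 left.
November 1885 has 30 days: 537 − 30 = 507 left.
October 1885 has 31 days: 507 − 31 = 476 left.
September 1885 has 30 days: 476 − 30 = 446 left.
August 1885 has 31 days: 446 − 31 = 415 left.
July 1885 has 31 days: 415 − 31 = 384 left.
June 1885 has 30 days: 384 − 30 = 354 left.
May 1885 has 31 days: 354 − 31 = 323 left.
April 1885 has 30 days: 323 − 30 = 293 left.
March 1885 has 31 days: 293 − 31 = 262 left.
February 1885 has 28 days (1885 is not a leap year): 262 − 28 = 234 left.
January 1885 has 31 days: 234 − 31 = 203 left.
December 1884 has 31 days: 203 − 31 = 172 left.
November 1884 has 30 days: 172 − 30 = 142 left.
October 1884 has 31 days: 142 − 31 = 111 left.
September 1884 has 30 days: 111 − 30 = 81 left.
August 1884 has 31 days: 81 − 31 = 50 left.
July 1884 has 31 days: 50 − 31 = 19 left.
June 1884 has 30 days; 30 − 19 = 11 → June 11, 1884.

June 11, 1884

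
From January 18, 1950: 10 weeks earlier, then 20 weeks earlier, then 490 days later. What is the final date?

October 25, 1950

Counting back 10 weeks (= 70 days) from January 18, 1950:
Going back 18 days from January 18, 1950 reaches the end of the previous month; 70 − 18 = 52 left.
December 1949 has 31 days: 52 − 31 = 21 left.
November 1949 has 30 days; 30 − 21 = 9 → November 9, 1949.
Subtracting 20 weeks (= 140 days) from November 9, 1949:
Going back 9 days from November 9, 1949 reaches the end of the previous month; 140 − 9 = 131 left.
October 1949 has 31 days: 131 − 31 = 100 left.
September 1949 has 30 days: 100 − 30 = 70 left.
August 1949 has 31 days: 70 − 31 = 39 left.
July 1949 has 31 days: 39 − 31 = 8 left.
June 1949 has 30 days; 30 − 8 = 22 → June 22, 1949.
Advancing 490 days from June 22, 1949:
June has 30 days, so 30 − 22 = 8 days remain after June 22, 1949; 490 − 8 = 482 left.
July 1949 has 31 days: 482 − 31 = 451 left.
August 1949 has 31 days: 451 − 31 = 420 left.
September 1949 has 30 days: 420 − 30 = 390 left.
October 1949 has 31 days: 390 − 31 = 359 left.
November 1949 has 30 days: 359 − 30 = 329 left.
December 1949 has 31 days: 329 − 31 = 298 left.
January 1950 has 31 days: 298 − 31 = 267 left.
February 1950 has 28 days (1950 is not a leap year): 267 − 28 = 239 left.
March 1950 has 31 days: 239 − 31 = 208 left.
April 1950 has 30 days: 208 − 30 = 178 left.
May 1950 has 31 days: 178 − 31 = 147 left.
June 1950 has 30 days: 147 − 30 = 117 left.
July 1950 has 31 days: 117 − 31 = 86 left.
August 1950 has 31 days: 86 − 31 = 55 left.
September 1950 has 30 days: 55 − 30 = 25 left.
25 days into October 1950 → October 25, 1950.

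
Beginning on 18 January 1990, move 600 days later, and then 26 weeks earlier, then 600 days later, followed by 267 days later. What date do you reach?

Advancing 600 days from January 18, 1990:
January has 31 days, so 31 − 18 = 13 days remain after January 18, 1990; 600 − 13 = 587 left.
February 1990 has 28 days (1990 is not a leap year): 587 − 28 = 559 left.
March 1990 has 31 days: 559 − 31 = 528 left.
April 1990 has 30 days: 528 − 30 = 498 left.
May 1990 has 31 days: 498 − 31 = 467 left.
June 1990 has 30 days: 467 − 30 = 437 left.
July 1990 has 31 days: 437 − 31 = 406 left.
August 1990 has 31 days: 406 − 31 = 375 left.
September 1990 has 30 days: 375 − 30 = 345 left.
October 1990 has 31 days: 345 − 31 = 314 left.
November 1990 has 30 days: 314 − 30 = 284 left.
December 1990 has 31 days: 284 − 31 = 253 left.
January 1991 has 31 days: 253 − 31 = 222 left.
February 1991 has 28 days (1991 is not a leap year): 222 − 28 = 194 left.
March 1991 has 31 days: 194 − 31 = 163 left.
April 1991 has 30 days: 163 − 30 = 133 left.
May 1991 has 31 days: 133 − 31 = 102 left.
June 1991 has 30 days: 102 − 30 = 72 left.
July 1991 has 31 days: 72 − 31 = 41 left.
August 1991 has 31 days: 41 − 31 = 10 left.
10 days into September 1991 → September 10, 1991.
Going back 26 weeks (= 182 days) from September 10, 1991:
Going back 10 days from September 10, 1991 reaches the end of the previous month; 182 − 10 = 172 left.
August 1991 has 31 days: 172 − 31 = 141 left.
July 1991 has 31 days: 141 − 31 = 110 left.
June 1991 has 30 days: 110 − 30 = 80 left.
May 1991 has 31 days: 80 − 31 = 49 left.
April 1991 has 30 days: 49 − 30 = 19 left.
March 1991 has 31 days; 31 − 19 = 12 → March 12, 1991.
Adding 600 days from March 12, 1991:
March has 31 days, so 31 − 12 = 19 days remain after March 12, 1991; 600 − 19 = 581 left.
April 1991 has 30 days: 581 − 30 = 551 left.
May 1991 has 31 days: 551 − 31 = 520 left.
June 1991 has 30 days: 520 − 30 = 490 left.
July 1991 has 31 days: 490 − 31 = 459 left.
August 1991 has 31 days: 459 − 31 = 428 left.
September 1991 has 30 days: 428 − 30 = 398 left.
October 1991 has 31 days: 398 − 31 = 367 left.
November 1991 has 30 days: 367 − 30 = 337 left.
December 1991 has 31 days: 337 − 31 = 306 left.
January 1992 has 31 days: 306 − 31 = 275 left.
February 1992 has 29 days (1992 is a leap year): 275 − 29 = 246 left.
March 1992 has 31 days: 246 − 31 = 215 left.
April 1992 has 30 days: 215 − 30 = 185 left.
May 1992 has 31 days: 185 − 31 = 154 left.
June 1992 has 30 days: 154 − 30 = 124 left.
July 1992 has 31 days: 124 − 31 = 93 left.
August 1992 has 31 days: 93 − 31 = 62 left.
September 1992 has 30 days: 62 − 30 = 32 left.
October 1992 has 31 days: 32 − 31 = 1 left.
1 day into November 1992 → November 1, 1992.
Counting forward 267 days from November 1, 1992:
November has 30 days, so 30 − 1 = 29 days remain after November 1, 1992; 267 − 29 = 238 left.
December 1992 has 31 days: 238 − 31 = 207 left.
January 1993 has 31 days: 207 − 31 = 176 left.
February 1993 has 28 days (1993 is not a leap year): 176 − 28 = 148 left.
March 1993 has 31 days: 148 − 31 = 117 left.
April 1993 has 30 days: 117 − 30 = 87 left.
May 1993 has 31 days: 87 − 31 = 56 left.
June 1993 has 30 days: 56 − 30 = 26 left.
26 days into July 1993 → July 26, 1993.

July 26, 1993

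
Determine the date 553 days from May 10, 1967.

November 13, 1968

Counting forward 553 days from May 10, 1967.
May has 31 days, so 31 − 10 = 21 days remain after May 10, 1967; 553 − 21 = 532 left.
June 1967 has 30 days: 532 − 30 = 502 left.
July 1967 has 31 days: 502 − 31 = 471 left.
August 1967 has 31 days: 471 − 31 = 440 left.
September 1967 has 30 days: 440 − 30 = 410 left.
October 1967 has 31 days: 410 − 31 = 379 left.
November 1967 has 30 days: 379 − 30 = 349 left.
December 1967 has 31 days: 349 − 31 = 318 left.
January 1968 has 31 days: 318 − 31 = 287 left.
February 1968 has 29 days (1968 is a leap year): 287 − 29 = 258 left.
March 1968 has 31 days: 258 − 31 = 227 left.
April 1968 has 30 days: 227 − 30 = 197 left.
May 1968 has 31 days: 197 − 31 = 166 left.
June 1968 has 30 days: 166 − 30 = 136 left.
July 1968 has 31 days: 136 − 31 = 105 left.
August 1968 has 31 days: 105 − 31 = 74 left.
September 1968 has 30 days: 74 − 30 = 44 left.
October 1968 has 31 days: 44 − 31 = 13 left.
13 days into November 1968 → November 13, 1968.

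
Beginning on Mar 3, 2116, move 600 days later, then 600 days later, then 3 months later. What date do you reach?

Counting forward 600 days from March 3, 2116:
March has 31 days, so 31 − 3 = 28 days remain after March 3, 2116; 600 − 28 = 572 left.
April 2116 has 30 days: 572 − 30 = 542 left.
May 2116 has 31 days: 542 − 31 = 511 left.
June 2116 has 30 days: 511 − 30 = 481 left.
July 2116 has 31 days: 481 − 31 = 450 left.
August 2116 has 31 days: 450 − 31 = 419 left.
September 2116 has 30 days: 419 − 30 = 389 left.
October 2116 has 31 days: 389 − 31 = 358 left.
November 2116 has 30 days: 358 − 30 = 328 left.
December 2116 has 31 days: 328 − 31 = 297 left.
January 2117 has 31 days: 297 − 31 = 266 left.
February 2117 has 28 days (2117 is not a leap year): 266 − 28 = 238 left.
March 2117 has 31 days: 238 − 31 = 207 left.
April 2117 has 30 days: 207 − 30 = 177 left.
May 2117 has 31 days: 177 − 31 = 146 left.
June 2117 has 30 days: 146 − 30 = 116 left.
July 2117 has 31 days: 116 − 31 = 85 left.
August 2117 has 31 days: 85 − 31 = 54 left.
September 2117 has 30 days: 54 − 30 = 24 left.
24 days into October 2117 → October 24, 2117.
Adding 600 days from October 24, 2117:
October has 31 days, so 31 − 24 = 7 days remain after October 24, 2117; 600 − 7 = 593 left.
November 2117 has 30 days: 593 − 30 = 563 left.
December 2117 has 31 days: 563 − 31 = 532 left.
January 2118 has 31 days: 532 − 31 = 501 left.
February 2118 has 28 days (2118 is not a leap year): 501 − 28 = 473 left.
March 2118 has 31 days: 473 − 31 = 442 left.
April 2118 has 30 days: 442 − 30 = 412 left.
May 2118 has 31 days: 412 − 31 = 381 left.
June 2118 has 30 days: 381 − 30 = 351 left.
July 2118 has 31 days: 351 − 31 = 320 left.
August 2118 has 31 days: 320 − 31 = 289 left.
September 2118 has 30 days: 289 − 30 = 259 left.
October 2118 has 31 days: 259 − 31 = 228 left.
November 2118 has 30 days: 228 − 30 = 198 left.
December 2118 has 31 days: 198 − 31 = 167 left.
January 2119 has 31 days: 167 − 31 = 136 left.
February 2119 has 28 days (2119 is not a leap year): 136 − 28 = 108 left.
March 2119 has 31 days: 108 − 31 = 77 left.
April 2119 has 30 days: 77 − 30 = 47 left.
May 2119 has 31 days: 47 − 31 = 16 left.
16 days into June 2119 → June 16, 2119.
Advancing 3 months from June 16, 2119:
month 6 + 3 = 9 → September 2119.
Day 16 is valid in September, giving September 16, 2119.

September 16, 2119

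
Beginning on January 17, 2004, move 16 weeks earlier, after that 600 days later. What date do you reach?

Subtracting 16 weeks (= 112 days) from January 17, 2004:
Going back 17 days from January 17, 2004 reaches the end of the previous month; 112 − 17 = 95 left.
December 2003 has 31 days: 95 − 31 = 64 left.
November 2003 has 30 days: 64 − 30 = 34 left.
October 2003 has 31 days: 34 − 31 = 3 left.
September 2003 has 30 days; 30 − 3 = 27 → September 27, 2003.
Counting forward 600 days from September 27, 2003:
September has 30 days, so 30 − 27 = 3 days remain after September 27, 2003; 600 − 3 = 597 left.
October 2003 has 31 days: 597 − 31 = 566 left.
November 2003 has 30 days: 566 − 30 = 536 left.
December 2003 has 31 days: 536 − 31 = 505 left.
January 2004 has 31 days: 505 − 31 = 474 left.
February 2004 has 29 days (2004 is a leap year): 474 − 29 = 445 left.
March 2004 has 31 days: 445 − 31 = 414 left.
April 2004 has 30 days: 414 − 30 = 384 left.
May 2004 has 31 days: 384 − 31 = 353 left.
June 2004 has 30 days: 353 − 30 = 323 left.
July 2004 has 31 days: 323 − 31 = 292 left.
August 2004 has 31 days: 292 − 31 = 261 left.
September 2004 has 30 days: 261 − 30 = 231 left.
October 2004 has 31 days: 231 − 31 = 200 left.
November 2004 has 30 days: 200 − 30 = 170 left.
December 2004 has 31 days: 170 − 31 = 139 left.
January 2005 has 31 days: 139 − 31 = 108 left.
February 2005 has 28 days (2005 is not a leap year): 108 − 28 = 80 left.
March 2005 has 31 days: 80 − 31 = 49 left.
April 2005 has 30 days: 49 − 30 = 19 left.
19 days into May 2005 → May 19, 2005.

May 19, 2005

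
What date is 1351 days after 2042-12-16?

August 28, 2046

Adding 1351 days from December 16, 2042.
December has 31 days, so 31 − 16 = 15 days remain after December 16, 2042; 1351 − 15 = 1336 left.
January 2043 has 31 days: 1336 − 31 = 1305 left.
February 2043 has 28 days (2043 is not a leap year): 1305 − 28 = 1277 left.
March 2043 has 31 days: 1277 − 31 = 1246 left.
April 2043 has 30 days: 1246 − 30 = 1216 left.
May 2043 has 31 days: 1216 − 31 = 1185 left.
June 2043 has 30 days: 1185 − 30 = 1155 left.
July 2043 has 31 days: 1155 − 31 = 1124 left.
August 2043 has 31 days: 1124 − 31 = 1093 left.
September 2043 has 30 days: 1093 − 30 = 1063 left.
October 2043 has 31 days: 1063 − 31 = 1032 left.
November 2043 has 30 days: 1032 − 30 = 1002 left.
December 2043 has 31 days: 1002 − 31 = 971 left.
January 2044 has 31 days: 971 − 31 = 940 left.
February 2044 has 29 days (2044 is a leap year): 940 − 29 = 911 left.
March 2044 has 31 days: 911 − 31 = 880 left.
April 2044 has 30 days: 880 − 30 = 850 left.
May 2044 has 31 days: 850 − 31 = 819 left.
June 2044 has 30 days: 819 − 30 = 789 left.
July 2044 has 31 days: 789 − 31 = 758 left.
August 2044 has 31 days: 758 − 31 = 727 left.
September 2044 has 30 days: 727 − 30 = 697 left.
October 2044 has 31 days: 697 − 31 = 666 left.
November 2044 has 30 days: 666 − 30 = 636 left.
December 2044 has 31 days: 636 − 31 = 605 left.
January 2045 has 31 days: 605 − 31 = 574 left.
February 2045 has 28 days (2045 is not a leap year): 574 − 28 = 546 left.
March 2045 has 31 days: 546 − 31 = 515 left.
April 2045 has 30 days: 515 − 30 = 485 left.
May 2045 has 31 days: 485 − 31 = 454 left.
June 2045 has 30 days: 454 − 30 = 424 left.
July 2045 has 31 days: 424 − 31 = 393 left.
August 2045 has 31 days: 393 − 31 = 362 left.
September 2045 has 30 days: 362 − 30 = 332 left.
October 2045 has 31 days: 332 − 31 = 301 left.
November 2045 has 30 days: 301 − 30 = 271 left.
December 2045 has 31 days: 271 − 31 = 240 left.
January 2046 has 31 days: 240 − 31 = 209 left.
February 2046 has 28 days (2046 is not a leap year): 209 − 28 = 181 left.
March 2046 has 31 days: 181 − 31 = 150 left.
April 2046 has 30 days: 150 − 30 = 120 left.
May 2046 has 31 days: 120 − 31 = 89 left.
June 2046 has 30 days: 89 − 30 = 59 left.
July 2046 has 31 days: 59 − 31 = 28 left.
28 days into August 2046 → August 28, 2046.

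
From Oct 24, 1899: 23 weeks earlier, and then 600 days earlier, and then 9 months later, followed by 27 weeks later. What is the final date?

December 29, 1898

Counting back 23 weeks (= 161 days) from October 24, 1899:
Going back 24 days from October 24, 1899 reaches the end of the previous month; 161 − 24 = 137 left.
September 1899 has 30 days: 137 − 30 = 107 left.
August 1899 has 31 days: 107 − 31 = 76 left.
July 1899 has 31 days: 76 − 31 = 45 left.
June 1899 has 30 days: 45 − 30 = 15 left.
May 1899 has 31 days; 31 − 15 = 16 → May 16, 1899.
Going back 600 days from May 16, 1899:
Going back 16 days from May 16, 1899 reaches the end of the previous month; 600 − 16 = 584 left.
April 1899 has 30 days: 584 − 30 = 554 left.
March 1899 has 31 days: 554 − 31 = 523 left.
February 1899 has 28 days (1899 is not a leap year): 523 − 28 = 495 left.
January 1899 has 31 days: 495 − 31 = 464 left.
December 1898 has 31 days: 464 − 31 = 433 left.
November 1898 has 30 days: 433 − 30 = 403 left.
October 1898 has 31 days: 403 − 31 = 372 left.
September 1898 has 30 days: 372 − 30 = 342 left.
August 1898 has 31 days: 342 − 31 = 311 left.
July 1898 has 31 days: 311 − 31 = 280 left.
June 1898 has 30 days: 280 − 30 = 250 left.
May 1898 has 31 days: 250 − 31 = 219 left.
April 1898 has 30 days: 219 − 30 = 189 left.
March 1898 has 31 days: 189 − 31 = 158 left.
February 1898 has 28 days (1898 is not a leap year): 158 − 28 = 130 left.
January 1898 has 31 days: 130 − 31 = 99 left.
December 1897 has 31 days: 99 − 31 = 68 left.
November 1897 has 30 days: 68 − 30 = 38 left.
October 1897 has 31 days: 38 − 31 = 7 left.
September 1897 has 30 days; 30 − 7 = 23 → September 23, 1897.
Counting forward 9 months from September 23, 1897:
month 9 + 9 = 18, which is month 6 of year 1898 → June 1898.
Day 23 is valid in June, giving June 23, 1898.
Counting forward 27 weeks (= 189 days) from June 23, 1898:
June has 30 days, so 30 − 23 = 7 days remain after June 23, 1898; 189 − 7 = 182 left.
July 1898 has 31 days: 182 − 31 = 151 left.
August 1898 has 31 days: 151 − 31 = 120 left.
September 1898 has 30 days: 120 − 30 = 90 left.
October 1898 has 31 days: 90 − 31 = 59 left.
November 1898 has 30 days: 59 − 30 = 29 left.
29 days into December 1898 → December 29, 1898.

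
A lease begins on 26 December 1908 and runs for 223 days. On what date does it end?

Advancing 223 days from December 26, 1908.
December has 31 days, so 31 − 26 = 5 days remain after December 26, 1908; 223 − 5 = 218 left.
January 1909 has 31 days: 218 − 31 = 187 left.
February 1909 has 28 days (1909 is not a leap year): 187 − 28 = 159 left.
March 1909 has 31 days: 159 − 31 = 128 left.
April 1909 has 30 days: 128 − 30 = 98 left.
May 1909 has 31 days: 98 − 31 = 67 left.
June 1909 has 30 days: 67 − 30 = 37 left.
July 1909 has 31 days: 37 − 31 = 6 left.
6 days into August 1909 → August 6, 1909.

August 6, 1909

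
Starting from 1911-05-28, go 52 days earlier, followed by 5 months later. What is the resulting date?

Subtracting 52 days from May 28, 1911:
Going back 28 days from May 28, 1911 reaches the end of the previous month; 52 − 28 = 24 left.
April 1911 has 30 days; 30 − 24 = 6 → April 6, 1911.
Adding 5 months from April 6, 1911:
month 4 + 5 = 9 → September 1911.
Day 6 is valid in September, giving September 6, 1911.

September 6, 1911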